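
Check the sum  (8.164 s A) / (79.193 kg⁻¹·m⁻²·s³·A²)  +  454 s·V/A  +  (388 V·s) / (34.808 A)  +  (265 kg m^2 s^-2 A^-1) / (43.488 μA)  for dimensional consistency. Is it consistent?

Expand each in SI base units:
  (8.164 s A) / (79.193 kg⁻¹·m⁻²·s³·A²):  [s·A] / [kg⁻¹·m⁻²·s³·A²] = kg·m²·s⁻²·A⁻¹
  454 s·V/A:  V·s·A⁻¹ = J·C⁻¹·s·A⁻¹ = kg·m²·s⁻²·A⁻²
  (388 V·s) / (34.808 A):  [kg·m²·s⁻²·A⁻¹] / [A] = kg·m²·s⁻²·A⁻²
  (265 kg m^2 s^-2 A^-1) / (43.488 μA):  [kg·m²·s⁻²·A⁻¹] / [A] = kg·m²·s⁻²·A⁻²
The terms do not share a single dimension (kg·m²·s⁻²·A⁻² vs kg·m²·s⁻²·A⁻¹).

No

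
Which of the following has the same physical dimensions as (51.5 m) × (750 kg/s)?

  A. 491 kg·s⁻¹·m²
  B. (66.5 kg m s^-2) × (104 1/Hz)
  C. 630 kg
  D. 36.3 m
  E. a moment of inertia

Reference: [m] · [kg·s⁻¹] = kg·m·s⁻¹.
Each option:
  A. kg·m²·s⁻¹
  B. [kg·m·s⁻²] · [s] = kg·m·s⁻¹  ← same
  C. kg
  D. m
  E. [moment of inertia] = kg·m²
Only B. matches kg·m·s⁻¹.

B.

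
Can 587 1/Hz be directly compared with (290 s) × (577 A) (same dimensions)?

Dimensions:
  587 1/Hz:  Hz⁻¹ = (s⁻¹)⁻¹ = s
  (290 s) × (577 A):  [s] · [A] = s·A
s ≠ s·A, so they cannot be added.

No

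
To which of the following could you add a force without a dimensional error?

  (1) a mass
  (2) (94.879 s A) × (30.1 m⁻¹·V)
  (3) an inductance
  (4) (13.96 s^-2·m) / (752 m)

(2)

Reference: [force] = kg·m·s⁻².
Each option:
  (1) [mass] = kg
  (2) [s·A] · [kg·m·s⁻³·A⁻¹] = kg·m·s⁻²  ← same
  (3) [inductance] = kg·m²·s⁻²·A⁻²
  (4) [m·s⁻²] / [m] = s⁻²
Only (2) matches kg·m·s⁻².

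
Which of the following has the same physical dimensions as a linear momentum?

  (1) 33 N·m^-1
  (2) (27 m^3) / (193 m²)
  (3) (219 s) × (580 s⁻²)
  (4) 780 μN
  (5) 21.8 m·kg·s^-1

(5)

Reference: [linear momentum] = kg·m·s⁻¹.
Each option:
  (1) N·m⁻¹ = kg·m·s⁻²·m⁻¹ = kg·s⁻²
  (2) [m³] / [m²] = m
  (3) [s] · [s⁻²] = s⁻¹
  (4) N = kg·m·s⁻²
  (5) kg·m·s⁻¹  ← same
Only (5) matches kg·m·s⁻¹.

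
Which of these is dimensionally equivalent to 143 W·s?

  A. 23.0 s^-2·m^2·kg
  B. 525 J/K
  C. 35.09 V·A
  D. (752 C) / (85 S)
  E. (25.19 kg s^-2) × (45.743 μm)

A.

Reference: W·s = J·s⁻¹·s = kg·m²·s⁻².
Each option:
  A. kg·m²·s⁻²  ← same
  B. J·K⁻¹ = N·m·K⁻¹ = kg·m²·s⁻²·K⁻¹
  C. V·A = J·C⁻¹·A = kg·m²·s⁻³
  D. [s·A] / [kg⁻¹·m⁻²·s³·A²] = kg·m²·s⁻²·A⁻¹
  E. [kg·s⁻²] · [m] = kg·m·s⁻²
Only A. matches kg·m²·s⁻².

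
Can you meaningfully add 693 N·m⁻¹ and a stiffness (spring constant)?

Yes

Expand each in SI base units:
  693 N·m⁻¹:  N·m⁻¹ = kg·m·s⁻²·m⁻¹ = kg·s⁻²
  a stiffness (spring constant):  [stiffness (spring constant)] = kg·s⁻²
Both are kg·s⁻², so they have the same dimensions and can be added.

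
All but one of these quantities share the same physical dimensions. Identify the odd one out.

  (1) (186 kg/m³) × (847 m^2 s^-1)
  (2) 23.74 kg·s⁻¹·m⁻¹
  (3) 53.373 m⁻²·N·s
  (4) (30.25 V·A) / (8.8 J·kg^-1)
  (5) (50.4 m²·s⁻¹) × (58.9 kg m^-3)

Work out the base dimensions of each:
  (1) [kg·m⁻³] · [m²·s⁻¹] = kg·m⁻¹·s⁻¹
  (2) kg·m⁻¹·s⁻¹
  (3) N·s·m⁻² = kg·m·s⁻²·s·m⁻² = kg·m⁻¹·s⁻¹
  (4) [kg·m²·s⁻³] / [m²·s⁻²] = kg·s⁻¹
  (5) [m²·s⁻¹] · [kg·m⁻³] = kg·m⁻¹·s⁻¹
All reduce to kg·m⁻¹·s⁻¹ except (4), which is kg·s⁻¹.

(4)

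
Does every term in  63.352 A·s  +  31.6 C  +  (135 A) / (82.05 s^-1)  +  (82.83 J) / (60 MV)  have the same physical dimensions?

Yes

Dimensions:
  63.352 A·s:  A·s = s·A
  31.6 C:  C = s·A
  (135 A) / (82.05 s^-1):  [A] / [s⁻¹] = s·A
  (82.83 J) / (60 MV):  [kg·m²·s⁻²] / [kg·m²·s⁻³·A⁻¹] = s·A
Every term reduces to s·A.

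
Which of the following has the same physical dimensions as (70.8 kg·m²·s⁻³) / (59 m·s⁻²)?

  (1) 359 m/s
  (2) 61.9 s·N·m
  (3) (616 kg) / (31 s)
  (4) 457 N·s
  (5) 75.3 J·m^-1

Reference: [kg·m²·s⁻³] / [m·s⁻²] = kg·m·s⁻¹.
Each option:
  (1) m·s⁻¹
  (2) N·m·s = kg·m·s⁻²·m·s = kg·m²·s⁻¹
  (3) [kg] / [s] = kg·s⁻¹
  (4) N·s = kg·m·s⁻²·s = kg·m·s⁻¹  ← same
  (5) J·m⁻¹ = N·m·m⁻¹ = kg·m·s⁻²
Only (4) matches kg·m·s⁻¹.

(4)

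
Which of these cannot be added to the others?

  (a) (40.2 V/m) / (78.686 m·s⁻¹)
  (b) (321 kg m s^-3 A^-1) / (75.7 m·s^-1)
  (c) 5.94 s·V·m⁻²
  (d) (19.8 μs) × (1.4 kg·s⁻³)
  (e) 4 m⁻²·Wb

Work out the base dimensions of each:
  (a) [kg·m·s⁻³·A⁻¹] / [m·s⁻¹] = kg·s⁻²·A⁻¹
  (b) [kg·m·s⁻³·A⁻¹] / [m·s⁻¹] = kg·s⁻²·A⁻¹
  (c) V·s·m⁻² = J·C⁻¹·s·m⁻² = kg·s⁻²·A⁻¹
  (d) [s] · [kg·s⁻³] = kg·s⁻²
  (e) Wb·m⁻² = V·s·m⁻² = kg·s⁻²·A⁻¹
All reduce to kg·s⁻²·A⁻¹ except (d), which is kg·s⁻².

(d)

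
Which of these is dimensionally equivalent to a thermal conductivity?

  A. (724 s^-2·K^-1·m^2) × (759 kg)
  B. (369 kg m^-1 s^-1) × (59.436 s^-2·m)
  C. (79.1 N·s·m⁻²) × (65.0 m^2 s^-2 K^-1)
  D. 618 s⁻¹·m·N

Reference: [thermal conductivity] = kg·m·s⁻³·K⁻¹.
Each option:
  A. [m²·s⁻²·K⁻¹] · [kg] = kg·m²·s⁻²·K⁻¹
  B. [kg·m⁻¹·s⁻¹] · [m·s⁻²] = kg·s⁻³
  C. [kg·m⁻¹·s⁻¹] · [m²·s⁻²·K⁻¹] = kg·m·s⁻³·K⁻¹  ← same
  D. N·m·s⁻¹ = kg·m·s⁻²·m·s⁻¹ = kg·m²·s⁻³
Only C. matches kg·m·s⁻³·K⁻¹.

C.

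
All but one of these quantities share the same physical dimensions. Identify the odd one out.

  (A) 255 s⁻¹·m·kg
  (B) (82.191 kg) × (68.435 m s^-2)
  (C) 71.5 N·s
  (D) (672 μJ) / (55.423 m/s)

(B)

Reduce each to base SI dimensions:
  (A) kg·m·s⁻¹
  (B) [kg] · [m·s⁻²] = kg·m·s⁻²
  (C) N·s = kg·m·s⁻²·s = kg·m·s⁻¹
  (D) [kg·m²·s⁻²] / [m·s⁻¹] = kg·m·s⁻¹
All reduce to kg·m·s⁻¹ except (B), which is kg·m·s⁻².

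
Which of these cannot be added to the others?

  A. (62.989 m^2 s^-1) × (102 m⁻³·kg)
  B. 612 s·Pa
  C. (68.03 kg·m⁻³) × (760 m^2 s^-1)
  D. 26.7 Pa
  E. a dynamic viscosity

Work out the base dimensions of each:
  A. [m²·s⁻¹] · [kg·m⁻³] = kg·m⁻¹·s⁻¹
  B. Pa·s = N·m⁻²·s = kg·m⁻¹·s⁻¹
  C. [kg·m⁻³] · [m²·s⁻¹] = kg·m⁻¹·s⁻¹
  D. Pa = N·m⁻² = kg·m⁻¹·s⁻²
  E. [dynamic viscosity] = kg·m⁻¹·s⁻¹
All reduce to kg·m⁻¹·s⁻¹ except D., which is kg·m⁻¹·s⁻².

D.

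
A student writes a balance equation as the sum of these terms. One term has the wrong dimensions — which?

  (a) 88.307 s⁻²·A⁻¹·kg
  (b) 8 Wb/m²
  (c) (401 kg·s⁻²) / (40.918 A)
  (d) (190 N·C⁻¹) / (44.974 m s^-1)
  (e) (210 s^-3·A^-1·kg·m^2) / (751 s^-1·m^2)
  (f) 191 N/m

(f)

Reduce each to base SI dimensions:
  (a) kg·s⁻²·A⁻¹
  (b) Wb·m⁻² = V·s·m⁻² = kg·s⁻²·A⁻¹
  (c) [kg·s⁻²] / [A] = kg·s⁻²·A⁻¹
  (d) [kg·m·s⁻³·A⁻¹] / [m·s⁻¹] = kg·s⁻²·A⁻¹
  (e) [kg·m²·s⁻³·A⁻¹] / [m²·s⁻¹] = kg·s⁻²·A⁻¹
  (f) N·m⁻¹ = kg·m·s⁻²·m⁻¹ = kg·s⁻²
All reduce to kg·s⁻²·A⁻¹ except (f), which is kg·s⁻².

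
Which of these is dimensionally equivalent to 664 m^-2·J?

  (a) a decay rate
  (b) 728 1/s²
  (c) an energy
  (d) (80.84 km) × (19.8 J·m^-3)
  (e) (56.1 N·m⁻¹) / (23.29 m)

(d)

Reference: J·m⁻² = N·m·m⁻² = kg·s⁻².
Each option:
  (a) [decay rate] = s⁻¹
  (b) s⁻²
  (c) [energy] = kg·m²·s⁻²
  (d) [m] · [kg·m⁻¹·s⁻²] = kg·s⁻²  ← same
  (e) [kg·s⁻²] / [m] = kg·m⁻¹·s⁻²
Only (d) matches kg·s⁻².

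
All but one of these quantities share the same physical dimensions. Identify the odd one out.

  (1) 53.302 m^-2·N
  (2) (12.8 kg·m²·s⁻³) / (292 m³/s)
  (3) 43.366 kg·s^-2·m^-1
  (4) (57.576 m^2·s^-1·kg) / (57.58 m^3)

(4)

Work out the base dimensions of each:
  (1) N·m⁻² = kg·m·s⁻²·m⁻² = kg·m⁻¹·s⁻²
  (2) [kg·m²·s⁻³] / [m³·s⁻¹] = kg·m⁻¹·s⁻²
  (3) kg·m⁻¹·s⁻²
  (4) [kg·m²·s⁻¹] / [m³] = kg·m⁻¹·s⁻¹
All reduce to kg·m⁻¹·s⁻² except (4), which is kg·m⁻¹·s⁻¹.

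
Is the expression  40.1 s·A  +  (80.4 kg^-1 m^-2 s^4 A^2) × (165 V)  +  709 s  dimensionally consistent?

No

Expand each in SI base units:
  40.1 s·A:  A·s = s·A
  (80.4 kg^-1 m^-2 s^4 A^2) × (165 V):  [kg⁻¹·m⁻²·s⁴·A²] · [kg·m²·s⁻³·A⁻¹] = s·A
  709 s:  s
The terms do not share a single dimension (s vs s·A).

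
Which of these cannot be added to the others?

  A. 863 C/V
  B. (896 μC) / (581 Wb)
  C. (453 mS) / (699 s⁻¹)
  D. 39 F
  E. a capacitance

B.

Reduce each to base SI dimensions:
  A. C·V⁻¹ = s·A·(J·C⁻¹)⁻¹ = kg⁻¹·m⁻²·s⁴·A²
  B. [s·A] / [kg·m²·s⁻²·A⁻¹] = kg⁻¹·m⁻²·s³·A²
  C. [kg⁻¹·m⁻²·s³·A²] / [s⁻¹] = kg⁻¹·m⁻²·s⁴·A²
  D. F = C·V⁻¹ = kg⁻¹·m⁻²·s⁴·A²
  E. [capacitance] = kg⁻¹·m⁻²·s⁴·A²
All reduce to kg⁻¹·m⁻²·s⁴·A² except B., which is kg⁻¹·m⁻²·s³·A².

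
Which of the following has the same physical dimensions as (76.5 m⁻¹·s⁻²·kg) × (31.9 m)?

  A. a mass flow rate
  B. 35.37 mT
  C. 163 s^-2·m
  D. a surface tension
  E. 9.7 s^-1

Reference: [kg·m⁻¹·s⁻²] · [m] = kg·s⁻².
Each option:
  A. [mass flow rate] = kg·s⁻¹
  B. T = Wb·m⁻² = kg·s⁻²·A⁻¹
  C. m·s⁻²
  D. [surface tension] = kg·s⁻²  ← same
  E. s⁻¹
Only D. matches kg·s⁻².

D.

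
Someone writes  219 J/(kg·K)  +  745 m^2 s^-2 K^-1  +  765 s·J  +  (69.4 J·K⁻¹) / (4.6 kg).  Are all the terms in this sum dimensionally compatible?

No

Dimensions:
  219 J/(kg·K):  J·kg⁻¹·K⁻¹ = N·m·kg⁻¹·K⁻¹ = m²·s⁻²·K⁻¹
  745 m^2 s^-2 K^-1:  m²·s⁻²·K⁻¹
  765 s·J:  J·s = N·m·s = kg·m²·s⁻¹
  (69.4 J·K⁻¹) / (4.6 kg):  [kg·m²·s⁻²·K⁻¹] / [kg] = m²·s⁻²·K⁻¹
The terms do not share a single dimension (kg·m²·s⁻¹ vs m²·s⁻²·K⁻¹).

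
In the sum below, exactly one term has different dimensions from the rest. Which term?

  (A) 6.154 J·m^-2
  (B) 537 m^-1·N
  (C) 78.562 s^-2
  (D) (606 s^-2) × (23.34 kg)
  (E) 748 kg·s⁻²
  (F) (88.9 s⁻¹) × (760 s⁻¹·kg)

(C)

Expand each in SI base units:
  (A) J·m⁻² = N·m·m⁻² = kg·s⁻²
  (B) N·m⁻¹ = kg·m·s⁻²·m⁻¹ = kg·s⁻²
  (C) s⁻²
  (D) [s⁻²] · [kg] = kg·s⁻²
  (E) kg·s⁻²
  (F) [s⁻¹] · [kg·s⁻¹] = kg·s⁻²
All reduce to kg·s⁻² except (C), which is s⁻².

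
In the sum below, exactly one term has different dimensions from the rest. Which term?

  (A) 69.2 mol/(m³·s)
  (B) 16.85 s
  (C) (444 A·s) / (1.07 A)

(A)

Expand each in SI base units:
  (A) mol·m⁻³·s⁻¹ = m⁻³·s⁻¹·mol
  (B) s
  (C) [s·A] / [A] = s
All reduce to s except (A), which is m⁻³·s⁻¹·mol.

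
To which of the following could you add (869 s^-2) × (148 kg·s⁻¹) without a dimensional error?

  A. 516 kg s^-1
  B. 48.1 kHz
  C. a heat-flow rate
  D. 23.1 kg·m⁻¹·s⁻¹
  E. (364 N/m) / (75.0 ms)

Reference: [s⁻²] · [kg·s⁻¹] = kg·s⁻³.
Each option:
  A. kg·s⁻¹
  B. Hz = s⁻¹
  C. [heat-flow rate] = kg·m²·s⁻³
  D. kg·m⁻¹·s⁻¹
  E. [kg·s⁻²] / [s] = kg·s⁻³  ← same
Only E. matches kg·s⁻³.

E.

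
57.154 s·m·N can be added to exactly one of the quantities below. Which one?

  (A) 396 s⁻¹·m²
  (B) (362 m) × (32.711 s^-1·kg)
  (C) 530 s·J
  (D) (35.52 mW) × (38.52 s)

Reference: N·m·s = kg·m·s⁻²·m·s = kg·m²·s⁻¹.
Each option:
  (A) m²·s⁻¹
  (B) [m] · [kg·s⁻¹] = kg·m·s⁻¹
  (C) J·s = N·m·s = kg·m²·s⁻¹  ← same
  (D) [kg·m²·s⁻³] · [s] = kg·m²·s⁻²
Only (C) matches kg·m²·s⁻¹.

(C)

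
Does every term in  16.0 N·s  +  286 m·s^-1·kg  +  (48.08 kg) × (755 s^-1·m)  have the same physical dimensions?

Expand each in SI base units:
  16.0 N·s:  N·s = kg·m·s⁻²·s = kg·m·s⁻¹
  286 m·s^-1·kg:  kg·m·s⁻¹
  (48.08 kg) × (755 s^-1·m):  [kg] · [m·s⁻¹] = kg·m·s⁻¹
Every term reduces to kg·m·s⁻¹.

Yes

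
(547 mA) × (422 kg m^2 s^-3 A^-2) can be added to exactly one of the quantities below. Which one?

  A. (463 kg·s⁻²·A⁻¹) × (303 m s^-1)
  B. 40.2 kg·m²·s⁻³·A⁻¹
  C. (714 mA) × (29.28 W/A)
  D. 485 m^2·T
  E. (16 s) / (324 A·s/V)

B.

Reference: [A] · [kg·m²·s⁻³·A⁻²] = kg·m²·s⁻³·A⁻¹.
Each option:
  A. [kg·s⁻²·A⁻¹] · [m·s⁻¹] = kg·m·s⁻³·A⁻¹
  B. kg·m²·s⁻³·A⁻¹  ← same
  C. [A] · [kg·m²·s⁻³·A⁻¹] = kg·m²·s⁻³
  D. T·m² = Wb·m⁻²·m² = kg·m²·s⁻²·A⁻¹
  E. [s] / [kg⁻¹·m⁻²·s⁴·A²] = kg·m²·s⁻³·A⁻²
Only B. matches kg·m²·s⁻³·A⁻¹.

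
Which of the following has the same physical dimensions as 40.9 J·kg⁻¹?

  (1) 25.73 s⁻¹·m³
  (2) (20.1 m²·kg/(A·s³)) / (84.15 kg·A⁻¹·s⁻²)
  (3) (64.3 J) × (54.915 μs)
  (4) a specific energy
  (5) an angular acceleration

Reference: J·kg⁻¹ = N·m·kg⁻¹ = m²·s⁻².
Each option:
  (1) m³·s⁻¹
  (2) [kg·m²·s⁻³·A⁻¹] / [kg·s⁻²·A⁻¹] = m²·s⁻¹
  (3) [kg·m²·s⁻²] · [s] = kg·m²·s⁻¹
  (4) [specific energy] = m²·s⁻²  ← same
  (5) [angular acceleration] = s⁻²
Only (4) matches m²·s⁻².

(4)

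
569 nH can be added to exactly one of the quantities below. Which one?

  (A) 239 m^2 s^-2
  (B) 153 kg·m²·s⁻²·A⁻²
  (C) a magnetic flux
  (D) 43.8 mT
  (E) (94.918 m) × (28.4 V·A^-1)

(B)

Reference: H = V·s·A⁻¹ = kg·m²·s⁻²·A⁻².
Each option:
  (A) m²·s⁻²
  (B) kg·m²·s⁻²·A⁻²  ← same
  (C) [magnetic flux] = kg·m²·s⁻²·A⁻¹
  (D) T = Wb·m⁻² = kg·s⁻²·A⁻¹
  (E) [m] · [kg·m²·s⁻³·A⁻²] = kg·m³·s⁻³·A⁻²
Only (B) matches kg·m²·s⁻²·A⁻².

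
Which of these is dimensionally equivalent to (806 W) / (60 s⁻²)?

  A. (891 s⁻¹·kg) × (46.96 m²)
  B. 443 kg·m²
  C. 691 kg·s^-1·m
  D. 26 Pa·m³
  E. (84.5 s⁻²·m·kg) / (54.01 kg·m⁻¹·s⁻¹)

Reference: [kg·m²·s⁻³] / [s⁻²] = kg·m²·s⁻¹.
Each option:
  A. [kg·s⁻¹] · [m²] = kg·m²·s⁻¹  ← same
  B. kg·m²
  C. kg·m·s⁻¹
  D. Pa·m³ = N·m⁻²·m³ = kg·m²·s⁻²
  E. [kg·m·s⁻²] / [kg·m⁻¹·s⁻¹] = m²·s⁻¹
Only A. matches kg·m²·s⁻¹.

A.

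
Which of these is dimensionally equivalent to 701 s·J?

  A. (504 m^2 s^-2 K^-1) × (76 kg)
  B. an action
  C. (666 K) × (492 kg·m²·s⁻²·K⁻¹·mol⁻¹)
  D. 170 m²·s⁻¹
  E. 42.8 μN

Reference: J·s = N·m·s = kg·m²·s⁻¹.
Each option:
  A. [m²·s⁻²·K⁻¹] · [kg] = kg·m²·s⁻²·K⁻¹
  B. [action] = kg·m²·s⁻¹  ← same
  C. [K] · [kg·m²·s⁻²·K⁻¹·mol⁻¹] = kg·m²·s⁻²·mol⁻¹
  D. m²·s⁻¹
  E. N = kg·m·s⁻²
Only B. matches kg·m²·s⁻¹.

B.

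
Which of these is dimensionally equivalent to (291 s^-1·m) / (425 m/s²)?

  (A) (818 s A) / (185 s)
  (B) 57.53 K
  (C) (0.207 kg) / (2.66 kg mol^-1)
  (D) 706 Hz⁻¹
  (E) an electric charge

Reference: [m·s⁻¹] / [m·s⁻²] = s.
Each option:
  (A) [s·A] / [s] = A
  (B) K
  (C) [kg] / [kg·mol⁻¹] = mol
  (D) Hz⁻¹ = (s⁻¹)⁻¹ = s  ← same
  (E) [electric charge] = s·A
Only (D) matches s.

(D)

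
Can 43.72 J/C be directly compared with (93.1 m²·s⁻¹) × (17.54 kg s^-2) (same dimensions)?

No

Work out the base dimensions of each:
  43.72 J/C:  J·C⁻¹ = N·m·(s·A)⁻¹ = kg·m²·s⁻³·A⁻¹
  (93.1 m²·s⁻¹) × (17.54 kg s^-2):  [m²·s⁻¹] · [kg·s⁻²] = kg·m²·s⁻³
kg·m²·s⁻³·A⁻¹ ≠ kg·m²·s⁻³, so they cannot be added.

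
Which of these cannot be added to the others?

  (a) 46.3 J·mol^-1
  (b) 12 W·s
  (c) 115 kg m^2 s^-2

(a)

Work out the base dimensions of each:
  (a) J·mol⁻¹ = N·m·mol⁻¹ = kg·m²·s⁻²·mol⁻¹
  (b) W·s = J·s⁻¹·s = kg·m²·s⁻²
  (c) kg·m²·s⁻²
All reduce to kg·m²·s⁻² except (a), which is kg·m²·s⁻²·mol⁻¹.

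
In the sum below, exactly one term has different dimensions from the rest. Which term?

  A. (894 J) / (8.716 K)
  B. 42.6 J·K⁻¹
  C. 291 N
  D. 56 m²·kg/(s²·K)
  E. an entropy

Work out the base dimensions of each:
  A. [kg·m²·s⁻²] / [K] = kg·m²·s⁻²·K⁻¹
  B. J·K⁻¹ = N·m·K⁻¹ = kg·m²·s⁻²·K⁻¹
  C. N = kg·m·s⁻²
  D. kg·m²·s⁻²·K⁻¹
  E. [entropy] = kg·m²·s⁻²·K⁻¹
All reduce to kg·m²·s⁻²·K⁻¹ except C., which is kg·m·s⁻².

C.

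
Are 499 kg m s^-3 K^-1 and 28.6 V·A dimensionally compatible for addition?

No

Expand each in SI base units:
  499 kg m s^-3 K^-1:  kg·m·s⁻³·K⁻¹
  28.6 V·A:  V·A = J·C⁻¹·A = kg·m²·s⁻³
kg·m·s⁻³·K⁻¹ ≠ kg·m²·s⁻³, so they cannot be added.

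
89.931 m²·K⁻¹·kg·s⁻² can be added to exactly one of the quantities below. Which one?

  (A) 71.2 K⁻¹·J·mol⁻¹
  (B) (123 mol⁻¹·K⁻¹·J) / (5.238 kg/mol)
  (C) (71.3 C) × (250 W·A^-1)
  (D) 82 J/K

Reference: kg·m²·s⁻²·K⁻¹.
Each option:
  (A) J·mol⁻¹·K⁻¹ = N·m·mol⁻¹·K⁻¹ = kg·m²·s⁻²·K⁻¹·mol⁻¹
  (B) [kg·m²·s⁻²·K⁻¹·mol⁻¹] / [kg·mol⁻¹] = m²·s⁻²·K⁻¹
  (C) [s·A] · [kg·m²·s⁻³·A⁻¹] = kg·m²·s⁻²
  (D) J·K⁻¹ = N·m·K⁻¹ = kg·m²·s⁻²·K⁻¹  ← same
Only (D) matches kg·m²·s⁻²·K⁻¹.

(D)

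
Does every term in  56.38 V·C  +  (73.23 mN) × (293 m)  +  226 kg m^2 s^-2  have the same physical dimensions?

Work out the base dimensions of each:
  56.38 V·C:  C·V = s·A·J·C⁻¹ = kg·m²·s⁻²
  (73.23 mN) × (293 m):  [kg·m·s⁻²] · [m] = kg·m²·s⁻²
  226 kg m^2 s^-2:  kg·m²·s⁻²
Every term reduces to kg·m²·s⁻².

Yes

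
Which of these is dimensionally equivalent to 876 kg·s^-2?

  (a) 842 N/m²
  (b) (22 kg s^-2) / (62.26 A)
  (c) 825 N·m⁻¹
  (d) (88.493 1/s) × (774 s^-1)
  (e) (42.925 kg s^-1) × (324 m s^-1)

Reference: kg·s⁻².
Each option:
  (a) N·m⁻² = kg·m·s⁻²·m⁻² = kg·m⁻¹·s⁻²
  (b) [kg·s⁻²] / [A] = kg·s⁻²·A⁻¹
  (c) N·m⁻¹ = kg·m·s⁻²·m⁻¹ = kg·s⁻²  ← same
  (d) [s⁻¹] · [s⁻¹] = s⁻²
  (e) [kg·s⁻¹] · [m·s⁻¹] = kg·m·s⁻²
Only (c) matches kg·s⁻².

(c)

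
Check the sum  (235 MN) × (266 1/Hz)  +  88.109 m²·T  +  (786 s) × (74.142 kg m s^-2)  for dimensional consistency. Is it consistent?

Expand each in SI base units:
  (235 MN) × (266 1/Hz):  [kg·m·s⁻²] · [s] = kg·m·s⁻¹
  88.109 m²·T:  T·m² = Wb·m⁻²·m² = kg·m²·s⁻²·A⁻¹
  (786 s) × (74.142 kg m s^-2):  [s] · [kg·m·s⁻²] = kg·m·s⁻¹
The terms do not share a single dimension (kg·m²·s⁻²·A⁻¹ vs kg·m·s⁻¹).

No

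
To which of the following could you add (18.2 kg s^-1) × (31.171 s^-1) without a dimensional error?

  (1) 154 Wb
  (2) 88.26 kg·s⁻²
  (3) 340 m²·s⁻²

Reference: [kg·s⁻¹] · [s⁻¹] = kg·s⁻².
Each option:
  (1) Wb = V·s = kg·m²·s⁻²·A⁻¹
  (2) kg·s⁻²  ← same
  (3) m²·s⁻²
Only (2) matches kg·s⁻².

(2)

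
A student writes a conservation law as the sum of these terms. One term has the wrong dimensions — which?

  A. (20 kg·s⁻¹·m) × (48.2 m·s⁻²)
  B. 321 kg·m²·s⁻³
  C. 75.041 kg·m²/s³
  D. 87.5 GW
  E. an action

Work out the base dimensions of each:
  A. [kg·m·s⁻¹] · [m·s⁻²] = kg·m²·s⁻³
  B. kg·m²·s⁻³
  C. kg·m²·s⁻³
  D. W = J·s⁻¹ = kg·m²·s⁻³
  E. [action] = kg·m²·s⁻¹
All reduce to kg·m²·s⁻³ except E., which is kg·m²·s⁻¹.

E.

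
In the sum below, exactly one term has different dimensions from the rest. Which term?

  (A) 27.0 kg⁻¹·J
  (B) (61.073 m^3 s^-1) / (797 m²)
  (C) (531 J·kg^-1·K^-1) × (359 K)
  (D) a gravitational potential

(B)

Dimensions:
  (A) J·kg⁻¹ = N·m·kg⁻¹ = m²·s⁻²
  (B) [m³·s⁻¹] / [m²] = m·s⁻¹
  (C) [m²·s⁻²·K⁻¹] · [K] = m²·s⁻²
  (D) [gravitational potential] = m²·s⁻²
All reduce to m²·s⁻² except (B), which is m·s⁻¹.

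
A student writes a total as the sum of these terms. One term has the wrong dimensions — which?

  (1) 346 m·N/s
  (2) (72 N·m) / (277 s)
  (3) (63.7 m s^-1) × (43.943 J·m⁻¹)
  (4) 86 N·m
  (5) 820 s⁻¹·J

(4)

Expand each in SI base units:
  (1) N·m·s⁻¹ = kg·m·s⁻²·m·s⁻¹ = kg·m²·s⁻³
  (2) [kg·m²·s⁻²] / [s] = kg·m²·s⁻³
  (3) [m·s⁻¹] · [kg·m·s⁻²] = kg·m²·s⁻³
  (4) N·m = kg·m·s⁻²·m = kg·m²·s⁻²
  (5) J·s⁻¹ = N·m·s⁻¹ = kg·m²·s⁻³
All reduce to kg·m²·s⁻³ except (4), which is kg·m²·s⁻².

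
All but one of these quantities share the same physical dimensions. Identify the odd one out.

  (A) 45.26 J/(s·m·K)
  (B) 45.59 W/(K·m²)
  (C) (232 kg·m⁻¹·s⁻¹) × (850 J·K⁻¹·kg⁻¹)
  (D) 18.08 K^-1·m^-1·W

(B)

Reduce each to base SI dimensions:
  (A) J·s⁻¹·m⁻¹·K⁻¹ = N·m·s⁻¹·m⁻¹·K⁻¹ = kg·m·s⁻³·K⁻¹
  (B) W·m⁻²·K⁻¹ = J·s⁻¹·m⁻²·K⁻¹ = kg·s⁻³·K⁻¹
  (C) [kg·m⁻¹·s⁻¹] · [m²·s⁻²·K⁻¹] = kg·m·s⁻³·K⁻¹
  (D) W·m⁻¹·K⁻¹ = J·s⁻¹·m⁻¹·K⁻¹ = kg·m·s⁻³·K⁻¹
All reduce to kg·m·s⁻³·K⁻¹ except (B), which is kg·s⁻³·K⁻¹.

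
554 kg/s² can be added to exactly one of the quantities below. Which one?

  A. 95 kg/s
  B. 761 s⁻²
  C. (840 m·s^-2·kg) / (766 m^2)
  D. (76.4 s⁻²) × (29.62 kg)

D.

Reference: kg·s⁻².
Each option:
  A. kg·s⁻¹
  B. s⁻²
  C. [kg·m·s⁻²] / [m²] = kg·m⁻¹·s⁻²
  D. [s⁻²] · [kg] = kg·s⁻²  ← same
Only D. matches kg·s⁻².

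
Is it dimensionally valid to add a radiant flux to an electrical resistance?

No

Reduce each to base SI dimensions:
  a radiant flux:  [radiant flux] = kg·m²·s⁻³
  an electrical resistance:  [electrical resistance] = kg·m²·s⁻³·A⁻²
kg·m²·s⁻³ ≠ kg·m²·s⁻³·A⁻², so they cannot be added.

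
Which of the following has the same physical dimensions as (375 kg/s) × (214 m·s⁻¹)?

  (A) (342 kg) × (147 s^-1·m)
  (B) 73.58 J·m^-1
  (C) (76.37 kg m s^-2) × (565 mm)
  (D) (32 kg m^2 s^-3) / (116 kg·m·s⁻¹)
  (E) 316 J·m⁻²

(B)

Reference: [kg·s⁻¹] · [m·s⁻¹] = kg·m·s⁻².
Each option:
  (A) [kg] · [m·s⁻¹] = kg·m·s⁻¹
  (B) J·m⁻¹ = N·m·m⁻¹ = kg·m·s⁻²  ← same
  (C) [kg·m·s⁻²] · [m] = kg·m²·s⁻²
  (D) [kg·m²·s⁻³] / [kg·m·s⁻¹] = m·s⁻²
  (E) J·m⁻² = N·m·m⁻² = kg·s⁻²
Only (B) matches kg·m·s⁻².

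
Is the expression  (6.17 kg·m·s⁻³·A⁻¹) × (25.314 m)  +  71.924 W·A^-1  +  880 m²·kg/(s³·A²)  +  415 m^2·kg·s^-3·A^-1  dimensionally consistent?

No

Reduce each to base SI dimensions:
  (6.17 kg·m·s⁻³·A⁻¹) × (25.314 m):  [kg·m·s⁻³·A⁻¹] · [m] = kg·m²·s⁻³·A⁻¹
  71.924 W·A^-1:  W·A⁻¹ = J·s⁻¹·A⁻¹ = kg·m²·s⁻³·A⁻¹
  880 m²·kg/(s³·A²):  kg·m²·s⁻³·A⁻²
  415 m^2·kg·s^-3·A^-1:  kg·m²·s⁻³·A⁻¹
The terms do not share a single dimension (kg·m²·s⁻³·A⁻² vs kg·m²·s⁻³·A⁻¹).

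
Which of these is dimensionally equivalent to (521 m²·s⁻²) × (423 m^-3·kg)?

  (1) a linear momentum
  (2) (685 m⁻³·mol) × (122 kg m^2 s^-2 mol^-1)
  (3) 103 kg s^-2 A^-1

(2)

Reference: [m²·s⁻²] · [kg·m⁻³] = kg·m⁻¹·s⁻².
Each option:
  (1) [linear momentum] = kg·m·s⁻¹
  (2) [m⁻³·mol] · [kg·m²·s⁻²·mol⁻¹] = kg·m⁻¹·s⁻²  ← same
  (3) kg·s⁻²·A⁻¹
Only (2) matches kg·m⁻¹·s⁻².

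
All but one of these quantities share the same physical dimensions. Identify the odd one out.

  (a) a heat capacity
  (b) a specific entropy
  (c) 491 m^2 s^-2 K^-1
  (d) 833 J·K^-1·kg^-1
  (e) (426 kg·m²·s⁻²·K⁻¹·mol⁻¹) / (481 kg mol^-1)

Dimensions:
  (a) [heat capacity] = kg·m²·s⁻²·K⁻¹
  (b) [specific entropy] = m²·s⁻²·K⁻¹
  (c) m²·s⁻²·K⁻¹
  (d) J·kg⁻¹·K⁻¹ = N·m·kg⁻¹·K⁻¹ = m²·s⁻²·K⁻¹
  (e) [kg·m²·s⁻²·K⁻¹·mol⁻¹] / [kg·mol⁻¹] = m²·s⁻²·K⁻¹
All reduce to m²·s⁻²·K⁻¹ except (a), which is kg·m²·s⁻²·K⁻¹.

(a)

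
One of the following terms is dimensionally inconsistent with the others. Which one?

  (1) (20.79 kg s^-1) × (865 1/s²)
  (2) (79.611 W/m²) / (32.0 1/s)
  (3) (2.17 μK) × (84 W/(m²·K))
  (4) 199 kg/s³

(2)

Work out the base dimensions of each:
  (1) [kg·s⁻¹] · [s⁻²] = kg·s⁻³
  (2) [kg·s⁻³] / [s⁻¹] = kg·s⁻²
  (3) [K] · [kg·s⁻³·K⁻¹] = kg·s⁻³
  (4) kg·s⁻³
All reduce to kg·s⁻³ except (2), which is kg·s⁻².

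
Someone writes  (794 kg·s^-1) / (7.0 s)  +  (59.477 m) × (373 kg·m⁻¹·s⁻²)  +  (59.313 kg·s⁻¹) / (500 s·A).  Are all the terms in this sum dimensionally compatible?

No

Reduce each to base SI dimensions:
  (794 kg·s^-1) / (7.0 s):  [kg·s⁻¹] / [s] = kg·s⁻²
  (59.477 m) × (373 kg·m⁻¹·s⁻²):  [m] · [kg·m⁻¹·s⁻²] = kg·s⁻²
  (59.313 kg·s⁻¹) / (500 s·A):  [kg·s⁻¹] / [s·A] = kg·s⁻²·A⁻¹
The terms do not share a single dimension (kg·s⁻² vs kg·s⁻²·A⁻¹).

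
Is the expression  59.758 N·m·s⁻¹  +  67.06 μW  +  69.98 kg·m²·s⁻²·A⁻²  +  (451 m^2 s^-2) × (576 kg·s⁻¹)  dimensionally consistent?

No

In SI base units:
  59.758 N·m·s⁻¹:  N·m·s⁻¹ = kg·m·s⁻²·m·s⁻¹ = kg·m²·s⁻³
  67.06 μW:  W = J·s⁻¹ = kg·m²·s⁻³
  69.98 kg·m²·s⁻²·A⁻²:  kg·m²·s⁻²·A⁻²
  (451 m^2 s^-2) × (576 kg·s⁻¹):  [m²·s⁻²] · [kg·s⁻¹] = kg·m²·s⁻³
The terms do not share a single dimension (kg·m²·s⁻²·A⁻² vs kg·m²·s⁻³).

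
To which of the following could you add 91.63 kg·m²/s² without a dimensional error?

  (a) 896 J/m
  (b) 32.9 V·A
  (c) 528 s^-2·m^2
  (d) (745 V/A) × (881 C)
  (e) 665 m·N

Reference: kg·m²·s⁻².
Each option:
  (a) J·m⁻¹ = N·m·m⁻¹ = kg·m·s⁻²
  (b) V·A = J·C⁻¹·A = kg·m²·s⁻³
  (c) m²·s⁻²
  (d) [kg·m²·s⁻³·A⁻²] · [s·A] = kg·m²·s⁻²·A⁻¹
  (e) N·m = kg·m·s⁻²·m = kg·m²·s⁻²  ← same
Only (e) matches kg·m²·s⁻².

(e)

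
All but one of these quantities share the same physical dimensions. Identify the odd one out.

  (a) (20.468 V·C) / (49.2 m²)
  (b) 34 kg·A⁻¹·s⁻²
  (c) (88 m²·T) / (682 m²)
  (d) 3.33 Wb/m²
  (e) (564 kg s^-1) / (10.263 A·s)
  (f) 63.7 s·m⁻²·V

Work out the base dimensions of each:
  (a) [kg·m²·s⁻²] / [m²] = kg·s⁻²
  (b) kg·s⁻²·A⁻¹
  (c) [kg·m²·s⁻²·A⁻¹] / [m²] = kg·s⁻²·A⁻¹
  (d) Wb·m⁻² = V·s·m⁻² = kg·s⁻²·A⁻¹
  (e) [kg·s⁻¹] / [s·A] = kg·s⁻²·A⁻¹
  (f) V·s·m⁻² = J·C⁻¹·s·m⁻² = kg·s⁻²·A⁻¹
All reduce to kg·s⁻²·A⁻¹ except (a), which is kg·s⁻².

(a)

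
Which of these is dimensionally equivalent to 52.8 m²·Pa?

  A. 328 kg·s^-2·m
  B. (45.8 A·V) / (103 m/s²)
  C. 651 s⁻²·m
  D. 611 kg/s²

Reference: Pa·m² = N·m⁻²·m² = kg·m·s⁻².
Each option:
  A. kg·m·s⁻²  ← same
  B. [kg·m²·s⁻³] / [m·s⁻²] = kg·m·s⁻¹
  C. m·s⁻²
  D. kg·s⁻²
Only A. matches kg·m·s⁻².

A.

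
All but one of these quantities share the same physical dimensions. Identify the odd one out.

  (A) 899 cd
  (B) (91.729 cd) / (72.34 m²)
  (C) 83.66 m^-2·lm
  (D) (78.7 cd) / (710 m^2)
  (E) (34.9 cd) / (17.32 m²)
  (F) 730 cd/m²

(A)

Dimensions:
  (A) cd
  (B) [cd] / [m²] = m⁻²·cd
  (C) lm·m⁻² = cd·m⁻² = m⁻²·cd
  (D) [cd] / [m²] = m⁻²·cd
  (E) [cd] / [m²] = m⁻²·cd
  (F) cd·m⁻² = m⁻²·cd
All reduce to m⁻²·cd except (A), which is cd.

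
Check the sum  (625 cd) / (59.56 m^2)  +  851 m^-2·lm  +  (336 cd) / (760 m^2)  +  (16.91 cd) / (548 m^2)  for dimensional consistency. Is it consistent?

In SI base units:
  (625 cd) / (59.56 m^2):  [cd] / [m²] = m⁻²·cd
  851 m^-2·lm:  lm·m⁻² = cd·m⁻² = m⁻²·cd
  (336 cd) / (760 m^2):  [cd] / [m²] = m⁻²·cd
  (16.91 cd) / (548 m^2):  [cd] / [m²] = m⁻²·cd
Every term reduces to m⁻²·cd.

Yes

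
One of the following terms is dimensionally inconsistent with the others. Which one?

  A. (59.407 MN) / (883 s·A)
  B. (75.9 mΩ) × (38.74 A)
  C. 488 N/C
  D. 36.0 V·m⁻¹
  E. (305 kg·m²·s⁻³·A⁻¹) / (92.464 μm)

B.

Expand each in SI base units:
  A. [kg·m·s⁻²] / [s·A] = kg·m·s⁻³·A⁻¹
  B. [kg·m²·s⁻³·A⁻²] · [A] = kg·m²·s⁻³·A⁻¹
  C. N·C⁻¹ = kg·m·s⁻²·(s·A)⁻¹ = kg·m·s⁻³·A⁻¹
  D. V·m⁻¹ = J·C⁻¹·m⁻¹ = kg·m·s⁻³·A⁻¹
  E. [kg·m²·s⁻³·A⁻¹] / [m] = kg·m·s⁻³·A⁻¹
All reduce to kg·m·s⁻³·A⁻¹ except B., which is kg·m²·s⁻³·A⁻¹.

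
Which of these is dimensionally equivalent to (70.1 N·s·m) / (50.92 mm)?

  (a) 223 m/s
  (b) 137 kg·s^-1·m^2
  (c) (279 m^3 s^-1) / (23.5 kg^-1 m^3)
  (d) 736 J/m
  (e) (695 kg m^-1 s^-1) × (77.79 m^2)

(e)

Reference: [kg·m²·s⁻¹] / [m] = kg·m·s⁻¹.
Each option:
  (a) m·s⁻¹
  (b) kg·m²·s⁻¹
  (c) [m³·s⁻¹] / [kg⁻¹·m³] = kg·s⁻¹
  (d) J·m⁻¹ = N·m·m⁻¹ = kg·m·s⁻²
  (e) [kg·m⁻¹·s⁻¹] · [m²] = kg·m·s⁻¹  ← same
Only (e) matches kg·m·s⁻¹.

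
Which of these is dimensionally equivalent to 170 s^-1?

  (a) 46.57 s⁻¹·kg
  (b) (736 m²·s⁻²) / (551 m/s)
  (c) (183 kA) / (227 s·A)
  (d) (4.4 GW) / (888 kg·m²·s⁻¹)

(c)

Reference: s⁻¹.
Each option:
  (a) kg·s⁻¹
  (b) [m²·s⁻²] / [m·s⁻¹] = m·s⁻¹
  (c) [A] / [s·A] = s⁻¹  ← same
  (d) [kg·m²·s⁻³] / [kg·m²·s⁻¹] = s⁻²
Only (c) matches s⁻¹.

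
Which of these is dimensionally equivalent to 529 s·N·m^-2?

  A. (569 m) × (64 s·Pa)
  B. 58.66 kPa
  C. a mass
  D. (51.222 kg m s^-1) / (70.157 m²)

Reference: N·s·m⁻² = kg·m·s⁻²·s·m⁻² = kg·m⁻¹·s⁻¹.
Each option:
  A. [m] · [kg·m⁻¹·s⁻¹] = kg·s⁻¹
  B. Pa = N·m⁻² = kg·m⁻¹·s⁻²
  C. [mass] = kg
  D. [kg·m·s⁻¹] / [m²] = kg·m⁻¹·s⁻¹  ← same
Only D. matches kg·m⁻¹·s⁻¹.

D.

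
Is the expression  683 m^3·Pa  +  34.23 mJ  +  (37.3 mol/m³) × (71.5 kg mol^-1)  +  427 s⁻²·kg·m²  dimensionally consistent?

Work out the base dimensions of each:
  683 m^3·Pa:  Pa·m³ = N·m⁻²·m³ = kg·m²·s⁻²
  34.23 mJ:  J = N·m = kg·m²·s⁻²
  (37.3 mol/m³) × (71.5 kg mol^-1):  [m⁻³·mol] · [kg·mol⁻¹] = kg·m⁻³
  427 s⁻²·kg·m²:  kg·m²·s⁻²
The terms do not share a single dimension (kg·m²·s⁻² vs kg·m⁻³).

No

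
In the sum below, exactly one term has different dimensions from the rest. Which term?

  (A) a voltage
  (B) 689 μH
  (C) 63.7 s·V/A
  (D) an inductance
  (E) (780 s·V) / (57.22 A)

Work out the base dimensions of each:
  (A) [voltage] = kg·m²·s⁻³·A⁻¹
  (B) H = V·s·A⁻¹ = kg·m²·s⁻²·A⁻²
  (C) V·s·A⁻¹ = J·C⁻¹·s·A⁻¹ = kg·m²·s⁻²·A⁻²
  (D) [inductance] = kg·m²·s⁻²·A⁻²
  (E) [kg·m²·s⁻²·A⁻¹] / [A] = kg·m²·s⁻²·A⁻²
All reduce to kg·m²·s⁻²·A⁻² except (A), which is kg·m²·s⁻³·A⁻¹.

(A)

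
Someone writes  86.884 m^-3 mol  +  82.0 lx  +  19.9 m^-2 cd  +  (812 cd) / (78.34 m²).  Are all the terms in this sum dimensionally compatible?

Work out the base dimensions of each:
  86.884 m^-3 mol:  m⁻³·mol
  82.0 lx:  lx = lm·m⁻² = m⁻²·cd
  19.9 m^-2 cd:  m⁻²·cd
  (812 cd) / (78.34 m²):  [cd] / [m²] = m⁻²·cd
The terms do not share a single dimension (m⁻²·cd vs m⁻³·mol).

No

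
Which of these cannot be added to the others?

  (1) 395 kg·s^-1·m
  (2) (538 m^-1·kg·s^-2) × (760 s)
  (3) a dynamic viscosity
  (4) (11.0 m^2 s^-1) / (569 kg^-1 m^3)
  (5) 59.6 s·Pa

(1)

Expand each in SI base units:
  (1) kg·m·s⁻¹
  (2) [kg·m⁻¹·s⁻²] · [s] = kg·m⁻¹·s⁻¹
  (3) [dynamic viscosity] = kg·m⁻¹·s⁻¹
  (4) [m²·s⁻¹] / [kg⁻¹·m³] = kg·m⁻¹·s⁻¹
  (5) Pa·s = N·m⁻²·s = kg·m⁻¹·s⁻¹
All reduce to kg·m⁻¹·s⁻¹ except (1), which is kg·m·s⁻¹.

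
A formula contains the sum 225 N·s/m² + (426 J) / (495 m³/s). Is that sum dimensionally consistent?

In SI base units:
  225 N·s/m²:  N·s·m⁻² = kg·m·s⁻²·s·m⁻² = kg·m⁻¹·s⁻¹
  (426 J) / (495 m³/s):  [kg·m²·s⁻²] / [m³·s⁻¹] = kg·m⁻¹·s⁻¹
Both are kg·m⁻¹·s⁻¹, so they have the same dimensions and can be added.

Yes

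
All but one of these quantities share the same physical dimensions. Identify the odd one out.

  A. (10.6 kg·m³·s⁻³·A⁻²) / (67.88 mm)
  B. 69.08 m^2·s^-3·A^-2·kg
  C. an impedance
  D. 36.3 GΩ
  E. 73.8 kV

Expand each in SI base units:
  A. [kg·m³·s⁻³·A⁻²] / [m] = kg·m²·s⁻³·A⁻²
  B. kg·m²·s⁻³·A⁻²
  C. [impedance] = kg·m²·s⁻³·A⁻²
  D. Ω = V·A⁻¹ = kg·m²·s⁻³·A⁻²
  E. V = J·C⁻¹ = kg·m²·s⁻³·A⁻¹
All reduce to kg·m²·s⁻³·A⁻² except E., which is kg·m²·s⁻³·A⁻¹.

E.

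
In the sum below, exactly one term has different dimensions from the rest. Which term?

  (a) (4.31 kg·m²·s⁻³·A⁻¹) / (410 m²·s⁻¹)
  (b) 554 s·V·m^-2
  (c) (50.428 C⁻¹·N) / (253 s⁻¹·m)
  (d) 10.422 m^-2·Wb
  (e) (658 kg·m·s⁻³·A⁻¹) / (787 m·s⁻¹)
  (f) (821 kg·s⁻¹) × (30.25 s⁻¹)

Dimensions:
  (a) [kg·m²·s⁻³·A⁻¹] / [m²·s⁻¹] = kg·s⁻²·A⁻¹
  (b) V·s·m⁻² = J·C⁻¹·s·m⁻² = kg·s⁻²·A⁻¹
  (c) [kg·m·s⁻³·A⁻¹] / [m·s⁻¹] = kg·s⁻²·A⁻¹
  (d) Wb·m⁻² = V·s·m⁻² = kg·s⁻²·A⁻¹
  (e) [kg·m·s⁻³·A⁻¹] / [m·s⁻¹] = kg·s⁻²·A⁻¹
  (f) [kg·s⁻¹] · [s⁻¹] = kg·s⁻²
All reduce to kg·s⁻²·A⁻¹ except (f), which is kg·s⁻².

(f)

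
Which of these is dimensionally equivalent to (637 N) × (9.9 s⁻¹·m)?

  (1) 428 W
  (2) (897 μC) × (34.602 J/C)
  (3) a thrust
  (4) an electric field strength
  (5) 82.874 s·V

Reference: [kg·m·s⁻²] · [m·s⁻¹] = kg·m²·s⁻³.
Each option:
  (1) W = J·s⁻¹ = kg·m²·s⁻³  ← same
  (2) [s·A] · [kg·m²·s⁻³·A⁻¹] = kg·m²·s⁻²
  (3) [thrust] = kg·m·s⁻²
  (4) [electric field strength] = kg·m·s⁻³·A⁻¹
  (5) V·s = J·C⁻¹·s = kg·m²·s⁻²·A⁻¹
Only (1) matches kg·m²·s⁻³.

(1)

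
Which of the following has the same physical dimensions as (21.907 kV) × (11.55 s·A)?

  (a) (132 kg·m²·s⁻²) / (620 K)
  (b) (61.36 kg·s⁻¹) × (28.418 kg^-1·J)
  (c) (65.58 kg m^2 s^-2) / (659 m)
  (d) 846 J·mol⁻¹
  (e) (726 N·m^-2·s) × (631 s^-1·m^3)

Reference: [kg·m²·s⁻³·A⁻¹] · [s·A] = kg·m²·s⁻².
Each option:
  (a) [kg·m²·s⁻²] / [K] = kg·m²·s⁻²·K⁻¹
  (b) [kg·s⁻¹] · [m²·s⁻²] = kg·m²·s⁻³
  (c) [kg·m²·s⁻²] / [m] = kg·m·s⁻²
  (d) J·mol⁻¹ = N·m·mol⁻¹ = kg·m²·s⁻²·mol⁻¹
  (e) [kg·m⁻¹·s⁻¹] · [m³·s⁻¹] = kg·m²·s⁻²  ← same
Only (e) matches kg·m²·s⁻².

(e)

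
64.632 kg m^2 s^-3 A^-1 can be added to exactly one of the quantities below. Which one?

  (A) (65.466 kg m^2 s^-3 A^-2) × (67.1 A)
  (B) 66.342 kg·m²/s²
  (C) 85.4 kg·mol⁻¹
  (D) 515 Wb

(A)

Reference: kg·m²·s⁻³·A⁻¹.
Each option:
  (A) [kg·m²·s⁻³·A⁻²] · [A] = kg·m²·s⁻³·A⁻¹  ← same
  (B) kg·m²·s⁻²
  (C) kg·mol⁻¹
  (D) Wb = V·s = kg·m²·s⁻²·A⁻¹
Only (A) matches kg·m²·s⁻³·A⁻¹.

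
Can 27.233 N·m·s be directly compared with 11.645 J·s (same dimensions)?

Work out the base dimensions of each:
  27.233 N·m·s:  N·m·s = kg·m·s⁻²·m·s = kg·m²·s⁻¹
  11.645 J·s:  J·s = N·m·s = kg·m²·s⁻¹
Both are kg·m²·s⁻¹, so they have the same dimensions and can be added.

Yes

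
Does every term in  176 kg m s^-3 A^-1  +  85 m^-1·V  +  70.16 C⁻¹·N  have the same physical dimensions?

In SI base units:
  176 kg m s^-3 A^-1:  kg·m·s⁻³·A⁻¹
  85 m^-1·V:  V·m⁻¹ = J·C⁻¹·m⁻¹ = kg·m·s⁻³·A⁻¹
  70.16 C⁻¹·N:  N·C⁻¹ = kg·m·s⁻²·(s·A)⁻¹ = kg·m·s⁻³·A⁻¹
Every term reduces to kg·m·s⁻³·A⁻¹.

Yes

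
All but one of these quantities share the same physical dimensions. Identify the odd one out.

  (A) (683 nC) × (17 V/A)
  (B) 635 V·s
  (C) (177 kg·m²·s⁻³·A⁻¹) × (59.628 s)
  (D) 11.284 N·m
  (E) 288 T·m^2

(D)

Expand each in SI base units:
  (A) [s·A] · [kg·m²·s⁻³·A⁻²] = kg·m²·s⁻²·A⁻¹
  (B) V·s = J·C⁻¹·s = kg·m²·s⁻²·A⁻¹
  (C) [kg·m²·s⁻³·A⁻¹] · [s] = kg·m²·s⁻²·A⁻¹
  (D) N·m = kg·m·s⁻²·m = kg·m²·s⁻²
  (E) T·m² = Wb·m⁻²·m² = kg·m²·s⁻²·A⁻¹
All reduce to kg·m²·s⁻²·A⁻¹ except (D), which is kg·m²·s⁻².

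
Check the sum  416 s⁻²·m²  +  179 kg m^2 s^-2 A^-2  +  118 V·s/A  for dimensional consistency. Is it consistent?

No

Reduce each to base SI dimensions:
  416 s⁻²·m²:  m²·s⁻²
  179 kg m^2 s^-2 A^-2:  kg·m²·s⁻²·A⁻²
  118 V·s/A:  V·s·A⁻¹ = J·C⁻¹·s·A⁻¹ = kg·m²·s⁻²·A⁻²
The terms do not share a single dimension (kg·m²·s⁻²·A⁻² vs m²·s⁻²).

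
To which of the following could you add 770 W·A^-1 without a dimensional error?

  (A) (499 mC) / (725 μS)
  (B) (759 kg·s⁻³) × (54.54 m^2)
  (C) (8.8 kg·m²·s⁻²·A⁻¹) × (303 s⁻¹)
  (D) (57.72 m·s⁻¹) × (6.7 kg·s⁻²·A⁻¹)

Reference: W·A⁻¹ = J·s⁻¹·A⁻¹ = kg·m²·s⁻³·A⁻¹.
Each option:
  (A) [s·A] / [kg⁻¹·m⁻²·s³·A²] = kg·m²·s⁻²·A⁻¹
  (B) [kg·s⁻³] · [m²] = kg·m²·s⁻³
  (C) [kg·m²·s⁻²·A⁻¹] · [s⁻¹] = kg·m²·s⁻³·A⁻¹  ← same
  (D) [m·s⁻¹] · [kg·s⁻²·A⁻¹] = kg·m·s⁻³·A⁻¹
Only (C) matches kg·m²·s⁻³·A⁻¹.

(C)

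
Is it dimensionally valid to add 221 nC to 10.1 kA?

Expand each in SI base units:
  221 nC:  C = s·A
  10.1 kA:  A
s·A ≠ A, so they cannot be added.

No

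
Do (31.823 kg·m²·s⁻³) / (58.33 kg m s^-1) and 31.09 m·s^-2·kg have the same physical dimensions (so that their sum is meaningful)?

In SI base units:
  (31.823 kg·m²·s⁻³) / (58.33 kg m s^-1):  [kg·m²·s⁻³] / [kg·m·s⁻¹] = m·s⁻²
  31.09 m·s^-2·kg:  kg·m·s⁻²
m·s⁻² ≠ kg·m·s⁻², so they cannot be added.

No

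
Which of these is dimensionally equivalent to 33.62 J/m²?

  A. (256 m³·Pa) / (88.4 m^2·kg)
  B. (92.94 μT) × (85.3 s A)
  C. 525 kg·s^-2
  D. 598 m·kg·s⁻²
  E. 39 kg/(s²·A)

C.

Reference: J·m⁻² = N·m·m⁻² = kg·s⁻².
Each option:
  A. [kg·m²·s⁻²] / [kg·m²] = s⁻²
  B. [kg·s⁻²·A⁻¹] · [s·A] = kg·s⁻¹
  C. kg·s⁻²  ← same
  D. kg·m·s⁻²
  E. kg·s⁻²·A⁻¹
Only C. matches kg·s⁻².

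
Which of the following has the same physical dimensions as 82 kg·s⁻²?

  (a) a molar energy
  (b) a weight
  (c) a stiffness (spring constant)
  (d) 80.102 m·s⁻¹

(c)

Reference: kg·s⁻².
Each option:
  (a) [molar energy] = kg·m²·s⁻²·mol⁻¹
  (b) [weight] = kg·m·s⁻²
  (c) [stiffness (spring constant)] = kg·s⁻²  ← same
  (d) m·s⁻¹
Only (c) matches kg·s⁻².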